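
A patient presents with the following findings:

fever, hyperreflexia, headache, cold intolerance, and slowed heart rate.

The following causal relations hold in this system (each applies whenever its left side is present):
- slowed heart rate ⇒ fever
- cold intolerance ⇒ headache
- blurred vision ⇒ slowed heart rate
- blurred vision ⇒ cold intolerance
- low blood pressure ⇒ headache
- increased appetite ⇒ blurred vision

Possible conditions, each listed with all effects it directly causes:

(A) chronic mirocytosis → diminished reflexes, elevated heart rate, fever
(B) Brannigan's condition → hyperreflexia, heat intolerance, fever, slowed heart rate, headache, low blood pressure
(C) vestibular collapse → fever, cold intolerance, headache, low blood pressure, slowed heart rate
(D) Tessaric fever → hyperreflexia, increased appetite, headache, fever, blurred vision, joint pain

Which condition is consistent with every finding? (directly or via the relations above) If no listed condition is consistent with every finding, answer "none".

D

Checking each candidate against the observations:
(A) chronic mirocytosis — fails on hyperreflexia, headache, cold intolerance, slowed heart rate (predicts diminished reflexes, not hyperreflexia; predicts elevated heart rate, not slowed heart rate)
(B) Brannigan's condition — fever yes; hyperreflexia yes; headache yes; cold intolerance NO; slowed heart rate yes
(C) vestibular collapse — fever yes; hyperreflexia NO; headache yes; cold intolerance yes; slowed heart rate yes
(D) Tessaric fever — fever yes; hyperreflexia yes; headache yes; cold intolerance yes (via blurred vision → cold intolerance); slowed heart rate yes (via blurred vision → slowed heart rate)
(D) alone accounts for all the evidence.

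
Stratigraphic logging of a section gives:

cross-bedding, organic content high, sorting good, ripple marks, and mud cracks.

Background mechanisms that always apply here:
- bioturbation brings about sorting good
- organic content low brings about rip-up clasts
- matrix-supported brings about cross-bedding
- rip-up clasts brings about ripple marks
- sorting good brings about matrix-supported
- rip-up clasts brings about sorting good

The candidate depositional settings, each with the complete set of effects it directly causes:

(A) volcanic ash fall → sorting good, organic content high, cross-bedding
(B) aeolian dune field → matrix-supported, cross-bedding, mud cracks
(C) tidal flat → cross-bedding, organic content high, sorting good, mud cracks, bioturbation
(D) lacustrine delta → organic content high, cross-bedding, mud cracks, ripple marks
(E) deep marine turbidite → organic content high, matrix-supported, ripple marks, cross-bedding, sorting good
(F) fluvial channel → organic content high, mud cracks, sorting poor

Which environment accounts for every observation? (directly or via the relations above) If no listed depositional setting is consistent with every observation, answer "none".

none

For each candidate, compare predicted effects to what was observed:
(A) volcanic ash fall — cross-bedding ✓; organic content high ✓; sorting good ✓; ripple marks ✗; mud cracks ✗
(B) aeolian dune field — cross-bedding ✓; organic content high ✗; sorting good ✗; ripple marks ✗; mud cracks ✓
(C) tidal flat — does not account for ripple marks
(D) lacustrine delta — does not account for sorting good
(E) deep marine turbidite — does not account for mud cracks
(F) fluvial channel — cross-bedding ✗; organic content high ✓; sorting good ✗; ripple marks ✗; mud cracks ✓
None of the listed candidates fits everything.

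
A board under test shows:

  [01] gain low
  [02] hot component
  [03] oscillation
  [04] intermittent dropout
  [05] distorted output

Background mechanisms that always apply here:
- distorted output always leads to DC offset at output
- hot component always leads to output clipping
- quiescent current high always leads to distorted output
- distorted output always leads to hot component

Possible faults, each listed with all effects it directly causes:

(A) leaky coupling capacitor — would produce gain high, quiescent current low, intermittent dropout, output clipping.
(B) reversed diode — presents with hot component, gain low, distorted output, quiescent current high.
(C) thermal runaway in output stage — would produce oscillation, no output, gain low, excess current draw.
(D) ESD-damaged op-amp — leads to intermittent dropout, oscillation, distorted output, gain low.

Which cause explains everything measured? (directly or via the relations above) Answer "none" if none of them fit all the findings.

D

Per-candidate check:
(A) leaky coupling capacitor — gain low miss; hot component miss; oscillation miss; intermittent dropout match; distorted output miss
(B) reversed diode — gain low match; hot component match; oscillation miss; intermittent dropout miss; distorted output match
(C) thermal runaway in output stage — gain low match; hot component miss; oscillation match; intermittent dropout miss; distorted output miss
(D) ESD-damaged op-amp — gain low match; hot component match (by distorted output → hot component); oscillation match; intermittent dropout match; distorted output match
Only (D) is consistent with every observation.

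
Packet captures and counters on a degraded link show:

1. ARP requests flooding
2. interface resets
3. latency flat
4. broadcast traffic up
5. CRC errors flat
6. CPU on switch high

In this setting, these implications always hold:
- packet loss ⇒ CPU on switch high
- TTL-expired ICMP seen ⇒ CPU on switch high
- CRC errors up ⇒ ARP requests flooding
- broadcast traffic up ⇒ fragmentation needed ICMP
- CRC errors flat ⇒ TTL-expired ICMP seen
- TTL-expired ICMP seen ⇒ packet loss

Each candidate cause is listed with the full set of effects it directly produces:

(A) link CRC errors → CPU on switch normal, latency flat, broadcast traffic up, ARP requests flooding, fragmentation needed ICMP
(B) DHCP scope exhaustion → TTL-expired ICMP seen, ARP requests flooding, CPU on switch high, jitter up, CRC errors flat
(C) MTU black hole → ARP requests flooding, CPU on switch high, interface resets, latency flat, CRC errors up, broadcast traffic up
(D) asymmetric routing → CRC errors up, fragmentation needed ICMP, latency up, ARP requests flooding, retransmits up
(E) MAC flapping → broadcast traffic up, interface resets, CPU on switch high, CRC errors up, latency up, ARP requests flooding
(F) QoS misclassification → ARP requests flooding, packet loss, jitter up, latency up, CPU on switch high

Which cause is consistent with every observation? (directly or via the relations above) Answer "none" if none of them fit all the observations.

For each candidate, compare predicted effects to what was observed:
(A) link CRC errors — fails on interface resets, CRC errors flat, CPU on switch high (predicts CPU on switch normal, not CPU on switch high)
(B) DHCP scope exhaustion — does not account for interface resets, latency flat, broadcast traffic up
(C) MTU black hole — fails on CRC errors flat (predicts CRC errors up, not CRC errors flat)
(D) asymmetric routing — fails on interface resets, latency flat, broadcast traffic up, CRC errors flat, CPU on switch high (predicts latency up, not latency flat; predicts CRC errors up, not CRC errors flat)
(E) MAC flapping — fails on latency flat, CRC errors flat (predicts latency up, not latency flat; predicts CRC errors up, not CRC errors flat)
(F) QoS misclassification — fails on interface resets, latency flat, broadcast traffic up, CRC errors flat (predicts latency up, not latency flat)
None of the listed candidates fits everything.

none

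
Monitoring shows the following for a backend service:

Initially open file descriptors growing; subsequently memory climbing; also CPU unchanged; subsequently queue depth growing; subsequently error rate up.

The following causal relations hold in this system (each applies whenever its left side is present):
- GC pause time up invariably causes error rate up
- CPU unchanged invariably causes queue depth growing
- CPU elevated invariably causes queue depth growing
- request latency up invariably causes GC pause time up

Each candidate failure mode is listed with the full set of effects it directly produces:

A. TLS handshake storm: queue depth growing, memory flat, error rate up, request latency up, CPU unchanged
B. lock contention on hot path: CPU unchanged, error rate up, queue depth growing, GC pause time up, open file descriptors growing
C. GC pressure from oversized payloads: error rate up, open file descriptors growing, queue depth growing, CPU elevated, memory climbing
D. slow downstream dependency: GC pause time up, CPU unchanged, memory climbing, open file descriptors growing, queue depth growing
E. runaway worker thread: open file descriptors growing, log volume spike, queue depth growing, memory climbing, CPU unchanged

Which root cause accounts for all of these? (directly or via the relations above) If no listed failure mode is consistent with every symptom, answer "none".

Per-candidate check:
(A) TLS handshake storm — open file descriptors growing -; memory climbing -; CPU unchanged +; queue depth growing +; error rate up +
(B) lock contention on hot path — open file descriptors growing +; memory climbing -; CPU unchanged +; queue depth growing +; error rate up +
(C) GC pressure from oversized payloads — open file descriptors growing +; memory climbing +; CPU unchanged -; queue depth growing +; error rate up +
(D) slow downstream dependency — accounts for every observation (error rate up through GC pause time up → error rate up)
(E) runaway worker thread — does not account for error rate up
(D) alone accounts for all the evidence.

D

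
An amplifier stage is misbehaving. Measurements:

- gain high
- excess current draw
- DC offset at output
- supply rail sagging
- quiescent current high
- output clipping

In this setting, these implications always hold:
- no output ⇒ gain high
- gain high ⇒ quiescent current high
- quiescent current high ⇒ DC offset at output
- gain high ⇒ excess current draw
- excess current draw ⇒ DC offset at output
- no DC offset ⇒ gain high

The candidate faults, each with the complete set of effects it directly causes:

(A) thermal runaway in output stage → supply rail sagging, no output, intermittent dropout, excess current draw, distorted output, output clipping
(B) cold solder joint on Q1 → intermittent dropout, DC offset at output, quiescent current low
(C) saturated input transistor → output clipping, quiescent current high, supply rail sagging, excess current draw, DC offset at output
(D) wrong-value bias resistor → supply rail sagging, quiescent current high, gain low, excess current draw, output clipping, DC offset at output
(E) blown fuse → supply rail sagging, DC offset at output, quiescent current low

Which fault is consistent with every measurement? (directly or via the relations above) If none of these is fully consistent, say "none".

A

Per-candidate check:
(A) thermal runaway in output stage — gain high ✓ (through no output → gain high); excess current draw ✓; DC offset at output ✓ (through excess current draw → DC offset at output); supply rail sagging ✓; quiescent current high ✓ (through no output → gain high → quiescent current high); output clipping ✓
(B) cold solder joint on Q1 — fails on gain high, excess current draw, supply rail sagging, quiescent current high, output clipping (predicts quiescent current low, not quiescent current high)
(C) saturated input transistor — gain high ✗; excess current draw ✓; DC offset at output ✓; supply rail sagging ✓; quiescent current high ✓; output clipping ✓
(D) wrong-value bias resistor — fails on gain high (predicts gain low, not gain high)
(E) blown fuse — fails on gain high, excess current draw, quiescent current high, output clipping (predicts quiescent current low, not quiescent current high)
Only (A) is consistent with every observation.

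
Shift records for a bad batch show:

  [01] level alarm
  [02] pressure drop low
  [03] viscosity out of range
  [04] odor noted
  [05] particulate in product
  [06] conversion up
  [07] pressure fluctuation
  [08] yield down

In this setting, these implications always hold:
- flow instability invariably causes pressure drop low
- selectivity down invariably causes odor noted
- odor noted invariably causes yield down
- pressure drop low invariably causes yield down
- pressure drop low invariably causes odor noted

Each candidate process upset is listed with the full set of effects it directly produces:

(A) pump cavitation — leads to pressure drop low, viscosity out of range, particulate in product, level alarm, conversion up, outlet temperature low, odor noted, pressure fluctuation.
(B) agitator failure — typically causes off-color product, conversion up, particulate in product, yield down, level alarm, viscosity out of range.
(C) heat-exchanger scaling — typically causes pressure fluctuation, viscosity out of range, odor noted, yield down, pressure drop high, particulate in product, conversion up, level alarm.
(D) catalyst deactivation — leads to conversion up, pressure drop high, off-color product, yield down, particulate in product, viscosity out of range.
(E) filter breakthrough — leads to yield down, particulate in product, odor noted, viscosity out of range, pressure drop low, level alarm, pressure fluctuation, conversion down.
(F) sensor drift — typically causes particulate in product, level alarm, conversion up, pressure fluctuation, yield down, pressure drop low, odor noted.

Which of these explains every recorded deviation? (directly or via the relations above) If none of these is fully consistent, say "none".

A

For each candidate, compare predicted effects to what was observed:
(A) pump cavitation — level alarm yes; pressure drop low yes; viscosity out of range yes; odor noted yes; particulate in product yes; conversion up yes; pressure fluctuation yes; yield down yes (via pressure drop low → yield down)
(B) agitator failure — does not account for pressure drop low, odor noted, pressure fluctuation
(C) heat-exchanger scaling — fails on pressure drop low (predicts pressure drop high, not pressure drop low)
(D) catalyst deactivation — fails on level alarm, pressure drop low, odor noted, pressure fluctuation (predicts pressure drop high, not pressure drop low)
(E) filter breakthrough — fails on conversion up (predicts conversion down, not conversion up)
(F) sensor drift — does not account for viscosity out of range
(A) alone accounts for all the evidence.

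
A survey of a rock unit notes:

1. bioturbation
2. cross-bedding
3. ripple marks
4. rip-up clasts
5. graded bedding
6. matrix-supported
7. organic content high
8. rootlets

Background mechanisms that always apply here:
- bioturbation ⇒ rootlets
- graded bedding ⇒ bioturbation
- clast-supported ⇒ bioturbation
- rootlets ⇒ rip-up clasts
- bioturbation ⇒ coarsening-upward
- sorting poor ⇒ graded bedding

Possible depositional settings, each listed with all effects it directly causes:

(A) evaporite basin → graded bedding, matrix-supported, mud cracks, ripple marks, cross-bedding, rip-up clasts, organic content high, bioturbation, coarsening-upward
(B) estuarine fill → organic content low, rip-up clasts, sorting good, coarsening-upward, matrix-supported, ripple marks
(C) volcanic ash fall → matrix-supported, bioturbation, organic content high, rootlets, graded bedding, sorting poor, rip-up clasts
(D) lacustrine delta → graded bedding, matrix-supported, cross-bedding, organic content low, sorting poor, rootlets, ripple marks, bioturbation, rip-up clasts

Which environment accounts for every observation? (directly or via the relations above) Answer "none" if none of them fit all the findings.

Per-candidate check:
(A) evaporite basin — accounts for every observation (rootlets through bioturbation → rootlets)
(B) estuarine fill — bioturbation NO; cross-bedding NO; ripple marks yes; rip-up clasts yes; graded bedding NO; matrix-supported yes; organic content high NO; rootlets NO
(C) volcanic ash fall — bioturbation yes; cross-bedding NO; ripple marks NO; rip-up clasts yes; graded bedding yes; matrix-supported yes; organic content high yes; rootlets yes
(D) lacustrine delta — bioturbation yes; cross-bedding yes; ripple marks yes; rip-up clasts yes; graded bedding yes; matrix-supported yes; organic content high NO; rootlets yes
Only (A) is consistent with every observation.

A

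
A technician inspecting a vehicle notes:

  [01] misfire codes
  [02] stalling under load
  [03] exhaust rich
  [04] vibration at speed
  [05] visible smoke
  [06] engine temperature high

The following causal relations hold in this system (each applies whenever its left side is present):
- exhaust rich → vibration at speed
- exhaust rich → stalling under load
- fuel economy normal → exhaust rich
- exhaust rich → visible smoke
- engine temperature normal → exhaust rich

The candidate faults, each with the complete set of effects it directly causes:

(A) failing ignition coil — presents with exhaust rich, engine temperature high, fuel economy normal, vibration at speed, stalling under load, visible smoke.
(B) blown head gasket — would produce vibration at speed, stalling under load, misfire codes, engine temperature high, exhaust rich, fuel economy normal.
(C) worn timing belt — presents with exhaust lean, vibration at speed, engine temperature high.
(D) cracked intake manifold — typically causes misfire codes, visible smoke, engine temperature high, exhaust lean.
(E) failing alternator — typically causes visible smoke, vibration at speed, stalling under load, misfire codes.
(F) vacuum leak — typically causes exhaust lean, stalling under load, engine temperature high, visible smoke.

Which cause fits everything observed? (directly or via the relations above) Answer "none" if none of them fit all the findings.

B

For each candidate, compare predicted effects to what was observed:
(A) failing ignition coil — misfire codes miss; stalling under load match; exhaust rich match; vibration at speed match; visible smoke match; engine temperature high match
(B) blown head gasket — accounts for every observation (visible smoke by exhaust rich → visible smoke)
(C) worn timing belt — misfire codes miss; stalling under load miss; exhaust rich miss; vibration at speed match; visible smoke miss; engine temperature high match
(D) cracked intake manifold — fails on stalling under load, exhaust rich, vibration at speed (predicts exhaust lean, not exhaust rich)
(E) failing alternator — does not account for exhaust rich, engine temperature high
(F) vacuum leak — misfire codes miss; stalling under load match; exhaust rich miss; vibration at speed miss; visible smoke match; engine temperature high match
(B) alone accounts for all the evidence.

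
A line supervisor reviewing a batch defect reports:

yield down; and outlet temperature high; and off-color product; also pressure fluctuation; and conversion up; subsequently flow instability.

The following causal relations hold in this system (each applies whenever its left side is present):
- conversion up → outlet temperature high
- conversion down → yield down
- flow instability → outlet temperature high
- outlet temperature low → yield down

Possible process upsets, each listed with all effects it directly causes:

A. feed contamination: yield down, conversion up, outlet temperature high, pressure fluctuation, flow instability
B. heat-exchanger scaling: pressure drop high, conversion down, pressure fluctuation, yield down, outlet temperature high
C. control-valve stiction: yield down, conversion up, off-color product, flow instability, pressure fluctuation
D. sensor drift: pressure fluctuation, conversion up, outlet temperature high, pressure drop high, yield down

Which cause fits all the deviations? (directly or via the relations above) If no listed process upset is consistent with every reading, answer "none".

Testing each hypothesis:
(A) feed contamination — does not account for off-color product
(B) heat-exchanger scaling — yield down match; outlet temperature high match; off-color product miss; pressure fluctuation match; conversion up miss; flow instability miss
(C) control-valve stiction — accounts for every observation (outlet temperature high through flow instability → outlet temperature high)
(D) sensor drift — yield down match; outlet temperature high match; off-color product miss; pressure fluctuation match; conversion up match; flow instability miss
(C) alone accounts for all the evidence.

C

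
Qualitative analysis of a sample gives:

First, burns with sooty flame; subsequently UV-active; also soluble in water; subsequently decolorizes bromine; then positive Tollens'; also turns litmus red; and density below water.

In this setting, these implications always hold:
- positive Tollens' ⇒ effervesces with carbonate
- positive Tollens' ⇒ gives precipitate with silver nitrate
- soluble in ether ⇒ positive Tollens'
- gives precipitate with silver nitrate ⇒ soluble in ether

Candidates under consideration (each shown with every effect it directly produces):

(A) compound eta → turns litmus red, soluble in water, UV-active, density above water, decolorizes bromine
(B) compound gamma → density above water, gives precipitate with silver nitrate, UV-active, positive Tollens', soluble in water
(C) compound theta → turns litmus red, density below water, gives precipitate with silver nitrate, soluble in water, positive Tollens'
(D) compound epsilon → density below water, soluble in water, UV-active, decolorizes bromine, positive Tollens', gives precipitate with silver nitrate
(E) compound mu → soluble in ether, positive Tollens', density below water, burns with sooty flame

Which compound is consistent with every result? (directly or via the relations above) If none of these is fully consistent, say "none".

none

Checking each candidate against the observations:
(A) compound eta — fails on burns with sooty flame, positive Tollens', density below water (predicts density above water, not density below water)
(B) compound gamma — burns with sooty flame -; UV-active +; soluble in water +; decolorizes bromine -; positive Tollens' +; turns litmus red -; density below water -
(C) compound theta — does not account for burns with sooty flame, UV-active, decolorizes bromine
(D) compound epsilon — burns with sooty flame -; UV-active +; soluble in water +; decolorizes bromine +; positive Tollens' +; turns litmus red -; density below water +
(E) compound mu — burns with sooty flame +; UV-active -; soluble in water -; decolorizes bromine -; positive Tollens' +; turns litmus red -; density below water +
None of the listed candidates fits everything.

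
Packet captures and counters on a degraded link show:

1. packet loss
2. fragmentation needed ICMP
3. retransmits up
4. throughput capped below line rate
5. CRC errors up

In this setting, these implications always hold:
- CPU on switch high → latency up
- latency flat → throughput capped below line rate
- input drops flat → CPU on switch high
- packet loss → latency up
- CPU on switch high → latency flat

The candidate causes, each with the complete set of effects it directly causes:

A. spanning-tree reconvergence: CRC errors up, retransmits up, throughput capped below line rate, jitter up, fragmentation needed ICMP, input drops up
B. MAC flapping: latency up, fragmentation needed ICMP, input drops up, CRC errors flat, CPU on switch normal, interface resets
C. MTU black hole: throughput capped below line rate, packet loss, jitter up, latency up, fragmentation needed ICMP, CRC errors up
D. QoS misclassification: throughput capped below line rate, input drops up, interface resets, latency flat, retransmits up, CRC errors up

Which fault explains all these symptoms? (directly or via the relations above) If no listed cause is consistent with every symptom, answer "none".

none

For each candidate, compare predicted effects to what was observed:
(A) spanning-tree reconvergence — packet loss ✗; fragmentation needed ICMP ✓; retransmits up ✓; throughput capped below line rate ✓; CRC errors up ✓
(B) MAC flapping — packet loss ✗; fragmentation needed ICMP ✓; retransmits up ✗; throughput capped below line rate ✗; CRC errors up ✗
(C) MTU black hole — packet loss ✓; fragmentation needed ICMP ✓; retransmits up ✗; throughput capped below line rate ✓; CRC errors up ✓
(D) QoS misclassification — does not account for packet loss, fragmentation needed ICMP
None of the listed candidates fits everything.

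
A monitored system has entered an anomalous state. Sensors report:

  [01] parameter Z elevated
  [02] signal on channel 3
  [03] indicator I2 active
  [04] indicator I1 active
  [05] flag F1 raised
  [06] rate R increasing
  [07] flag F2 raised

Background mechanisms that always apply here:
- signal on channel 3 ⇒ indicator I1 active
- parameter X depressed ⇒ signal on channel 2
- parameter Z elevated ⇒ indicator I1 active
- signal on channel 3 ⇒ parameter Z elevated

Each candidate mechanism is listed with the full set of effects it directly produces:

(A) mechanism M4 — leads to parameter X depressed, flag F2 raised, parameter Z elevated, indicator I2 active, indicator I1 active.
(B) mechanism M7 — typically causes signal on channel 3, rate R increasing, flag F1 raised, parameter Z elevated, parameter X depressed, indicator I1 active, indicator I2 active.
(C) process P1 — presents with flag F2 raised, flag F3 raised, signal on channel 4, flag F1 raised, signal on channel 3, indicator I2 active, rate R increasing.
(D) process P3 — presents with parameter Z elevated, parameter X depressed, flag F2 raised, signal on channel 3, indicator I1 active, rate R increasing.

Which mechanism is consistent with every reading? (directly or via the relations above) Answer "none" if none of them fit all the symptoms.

C

Testing each hypothesis:
(A) mechanism M4 — parameter Z elevated yes; signal on channel 3 NO; indicator I2 active yes; indicator I1 active yes; flag F1 raised NO; rate R increasing NO; flag F2 raised yes
(B) mechanism M7 — does not account for flag F2 raised
(C) process P1 — accounts for every observation (parameter Z elevated via signal on channel 3 → parameter Z elevated)
(D) process P3 — parameter Z elevated yes; signal on channel 3 yes; indicator I2 active NO; indicator I1 active yes; flag F1 raised NO; rate R increasing yes; flag F2 raised yes
(C) is the only candidate with no mismatches.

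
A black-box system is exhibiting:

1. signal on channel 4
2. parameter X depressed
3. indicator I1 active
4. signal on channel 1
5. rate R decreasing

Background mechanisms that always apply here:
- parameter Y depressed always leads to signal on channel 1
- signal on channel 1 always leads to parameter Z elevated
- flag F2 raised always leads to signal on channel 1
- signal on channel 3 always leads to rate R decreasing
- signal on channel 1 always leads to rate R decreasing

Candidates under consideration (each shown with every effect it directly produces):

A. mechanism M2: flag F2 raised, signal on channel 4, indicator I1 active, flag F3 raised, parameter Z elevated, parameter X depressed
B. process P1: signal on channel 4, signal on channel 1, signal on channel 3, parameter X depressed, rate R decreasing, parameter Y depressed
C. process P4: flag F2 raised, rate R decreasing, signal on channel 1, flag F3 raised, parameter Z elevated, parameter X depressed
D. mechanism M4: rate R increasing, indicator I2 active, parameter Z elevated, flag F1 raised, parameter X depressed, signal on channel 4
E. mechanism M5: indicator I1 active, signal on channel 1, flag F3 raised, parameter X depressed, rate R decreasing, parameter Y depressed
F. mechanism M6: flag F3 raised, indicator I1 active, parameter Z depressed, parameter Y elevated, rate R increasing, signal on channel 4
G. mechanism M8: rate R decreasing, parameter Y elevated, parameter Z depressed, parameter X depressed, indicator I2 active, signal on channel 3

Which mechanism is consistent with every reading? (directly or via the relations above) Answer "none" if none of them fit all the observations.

Per-candidate check:
(A) mechanism M2 — signal on channel 4 yes; parameter X depressed yes; indicator I1 active yes; signal on channel 1 yes (via flag F2 raised → signal on channel 1); rate R decreasing yes (via flag F2 raised → signal on channel 1 → rate R decreasing)
(B) process P1 — signal on channel 4 yes; parameter X depressed yes; indicator I1 active NO; signal on channel 1 yes; rate R decreasing yes
(C) process P4 — signal on channel 4 NO; parameter X depressed yes; indicator I1 active NO; signal on channel 1 yes; rate R decreasing yes
(D) mechanism M4 — signal on channel 4 yes; parameter X depressed yes; indicator I1 active NO; signal on channel 1 NO; rate R decreasing NO
(E) mechanism M5 — does not account for signal on channel 4
(F) mechanism M6 — signal on channel 4 yes; parameter X depressed NO; indicator I1 active yes; signal on channel 1 NO; rate R decreasing NO
(G) mechanism M8 — signal on channel 4 NO; parameter X depressed yes; indicator I1 active NO; signal on channel 1 NO; rate R decreasing yes
(A) alone accounts for all the evidence.

A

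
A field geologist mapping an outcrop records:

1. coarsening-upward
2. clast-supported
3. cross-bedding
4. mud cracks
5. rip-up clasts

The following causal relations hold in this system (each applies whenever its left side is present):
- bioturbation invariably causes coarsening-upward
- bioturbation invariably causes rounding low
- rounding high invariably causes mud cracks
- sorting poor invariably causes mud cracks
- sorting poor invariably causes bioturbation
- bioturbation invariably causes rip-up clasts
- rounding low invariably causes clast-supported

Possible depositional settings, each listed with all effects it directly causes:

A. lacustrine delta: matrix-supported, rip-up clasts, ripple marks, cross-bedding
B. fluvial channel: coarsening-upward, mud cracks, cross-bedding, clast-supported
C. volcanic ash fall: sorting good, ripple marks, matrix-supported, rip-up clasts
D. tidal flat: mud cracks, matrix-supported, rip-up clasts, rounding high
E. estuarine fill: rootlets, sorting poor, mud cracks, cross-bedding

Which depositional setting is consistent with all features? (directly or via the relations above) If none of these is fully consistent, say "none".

E

Per-candidate check:
(A) lacustrine delta — coarsening-upward NO; clast-supported NO; cross-bedding yes; mud cracks NO; rip-up clasts yes
(B) fluvial channel — does not account for rip-up clasts
(C) volcanic ash fall — coarsening-upward NO; clast-supported NO; cross-bedding NO; mud cracks NO; rip-up clasts yes
(D) tidal flat — coarsening-upward NO; clast-supported NO; cross-bedding NO; mud cracks yes; rip-up clasts yes
(E) estuarine fill — coarsening-upward yes (via sorting poor → bioturbation → coarsening-upward); clast-supported yes (via sorting poor → bioturbation → rounding low → clast-supported); cross-bedding yes; mud cracks yes; rip-up clasts yes (via sorting poor → bioturbation → rip-up clasts)
(E) alone accounts for all the evidence.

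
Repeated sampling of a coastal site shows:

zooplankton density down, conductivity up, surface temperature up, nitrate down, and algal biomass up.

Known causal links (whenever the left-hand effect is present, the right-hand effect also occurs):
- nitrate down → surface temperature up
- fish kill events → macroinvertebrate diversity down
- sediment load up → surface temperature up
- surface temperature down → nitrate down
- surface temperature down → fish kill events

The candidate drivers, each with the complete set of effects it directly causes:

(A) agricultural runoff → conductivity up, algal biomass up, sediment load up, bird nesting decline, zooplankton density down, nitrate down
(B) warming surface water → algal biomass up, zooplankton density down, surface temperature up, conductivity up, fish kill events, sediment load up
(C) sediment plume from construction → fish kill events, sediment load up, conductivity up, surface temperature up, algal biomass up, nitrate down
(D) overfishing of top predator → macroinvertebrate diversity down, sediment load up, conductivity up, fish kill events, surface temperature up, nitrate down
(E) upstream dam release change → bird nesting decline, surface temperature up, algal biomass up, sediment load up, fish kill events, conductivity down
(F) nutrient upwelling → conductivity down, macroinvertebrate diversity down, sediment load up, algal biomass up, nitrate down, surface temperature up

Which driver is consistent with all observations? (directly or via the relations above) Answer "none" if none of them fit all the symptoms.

Per-candidate check:
(A) agricultural runoff — accounts for every observation (surface temperature up through nitrate down → surface temperature up)
(B) warming surface water — zooplankton density down +; conductivity up +; surface temperature up +; nitrate down -; algal biomass up +
(C) sediment plume from construction — does not account for zooplankton density down
(D) overfishing of top predator — does not account for zooplankton density down, algal biomass up
(E) upstream dam release change — zooplankton density down -; conductivity up -; surface temperature up +; nitrate down -; algal biomass up +
(F) nutrient upwelling — zooplankton density down -; conductivity up -; surface temperature up +; nitrate down +; algal biomass up +
(A) is the only candidate with no mismatches.

A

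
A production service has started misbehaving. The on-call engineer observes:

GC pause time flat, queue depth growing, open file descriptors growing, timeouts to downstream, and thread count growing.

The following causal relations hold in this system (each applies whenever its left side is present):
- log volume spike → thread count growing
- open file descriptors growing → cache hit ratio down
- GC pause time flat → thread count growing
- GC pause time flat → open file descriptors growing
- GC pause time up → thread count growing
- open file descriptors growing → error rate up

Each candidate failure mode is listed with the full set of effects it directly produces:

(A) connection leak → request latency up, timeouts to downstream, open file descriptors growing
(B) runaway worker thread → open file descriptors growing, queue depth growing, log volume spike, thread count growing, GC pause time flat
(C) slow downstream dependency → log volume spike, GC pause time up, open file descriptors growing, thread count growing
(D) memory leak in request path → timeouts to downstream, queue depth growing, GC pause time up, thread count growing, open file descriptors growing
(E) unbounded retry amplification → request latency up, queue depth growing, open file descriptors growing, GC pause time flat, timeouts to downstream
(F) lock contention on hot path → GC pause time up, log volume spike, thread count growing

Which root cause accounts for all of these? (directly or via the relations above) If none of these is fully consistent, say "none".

Per-candidate check:
(A) connection leak — GC pause time flat NO; queue depth growing NO; open file descriptors growing yes; timeouts to downstream yes; thread count growing NO
(B) runaway worker thread — does not account for timeouts to downstream
(C) slow downstream dependency — fails on GC pause time flat, queue depth growing, timeouts to downstream (predicts GC pause time up, not GC pause time flat)
(D) memory leak in request path — GC pause time flat NO; queue depth growing yes; open file descriptors growing yes; timeouts to downstream yes; thread count growing yes
(E) unbounded retry amplification — accounts for every observation (thread count growing via GC pause time flat → thread count growing)
(F) lock contention on hot path — fails on GC pause time flat, queue depth growing, open file descriptors growing, timeouts to downstream (predicts GC pause time up, not GC pause time flat)
Only (E) is consistent with every observation.

E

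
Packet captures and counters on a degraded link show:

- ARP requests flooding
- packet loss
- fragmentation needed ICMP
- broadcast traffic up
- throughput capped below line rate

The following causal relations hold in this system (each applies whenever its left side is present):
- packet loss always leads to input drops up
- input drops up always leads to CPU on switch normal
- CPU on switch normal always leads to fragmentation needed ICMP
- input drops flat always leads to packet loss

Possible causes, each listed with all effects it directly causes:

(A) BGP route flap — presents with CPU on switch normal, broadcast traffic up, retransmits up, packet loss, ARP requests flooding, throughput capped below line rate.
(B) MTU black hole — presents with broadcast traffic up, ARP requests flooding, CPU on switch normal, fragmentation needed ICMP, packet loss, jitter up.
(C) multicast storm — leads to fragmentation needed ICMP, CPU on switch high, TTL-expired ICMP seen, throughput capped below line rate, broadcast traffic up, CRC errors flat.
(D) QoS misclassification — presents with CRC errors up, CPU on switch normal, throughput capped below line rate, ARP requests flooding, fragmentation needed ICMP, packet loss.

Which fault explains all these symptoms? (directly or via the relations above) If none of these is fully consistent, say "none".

A

For each candidate, compare predicted effects to what was observed:
(A) BGP route flap — ARP requests flooding yes; packet loss yes; fragmentation needed ICMP yes (through CPU on switch normal → fragmentation needed ICMP); broadcast traffic up yes; throughput capped below line rate yes
(B) MTU black hole — ARP requests flooding yes; packet loss yes; fragmentation needed ICMP yes; broadcast traffic up yes; throughput capped below line rate NO
(C) multicast storm — ARP requests flooding NO; packet loss NO; fragmentation needed ICMP yes; broadcast traffic up yes; throughput capped below line rate yes
(D) QoS misclassification — ARP requests flooding yes; packet loss yes; fragmentation needed ICMP yes; broadcast traffic up NO; throughput capped below line rate yes
Only (A) is consistent with every observation.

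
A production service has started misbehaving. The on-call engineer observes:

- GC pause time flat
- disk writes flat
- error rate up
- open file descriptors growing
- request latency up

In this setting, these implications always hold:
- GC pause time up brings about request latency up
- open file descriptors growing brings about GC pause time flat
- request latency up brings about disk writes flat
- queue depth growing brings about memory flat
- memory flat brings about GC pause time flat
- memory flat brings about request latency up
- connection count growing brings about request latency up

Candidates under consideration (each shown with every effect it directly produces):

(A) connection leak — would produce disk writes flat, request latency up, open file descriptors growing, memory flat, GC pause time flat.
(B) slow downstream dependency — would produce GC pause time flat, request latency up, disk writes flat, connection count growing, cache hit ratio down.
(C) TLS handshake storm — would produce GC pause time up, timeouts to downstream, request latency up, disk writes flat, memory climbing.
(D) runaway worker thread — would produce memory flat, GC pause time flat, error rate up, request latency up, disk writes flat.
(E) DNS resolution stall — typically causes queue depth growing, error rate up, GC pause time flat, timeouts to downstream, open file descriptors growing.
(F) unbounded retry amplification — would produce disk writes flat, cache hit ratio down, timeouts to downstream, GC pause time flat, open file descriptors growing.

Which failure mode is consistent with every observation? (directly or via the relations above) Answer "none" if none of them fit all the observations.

E

For each candidate, compare predicted effects to what was observed:
(A) connection leak — does not account for error rate up
(B) slow downstream dependency — GC pause time flat +; disk writes flat +; error rate up -; open file descriptors growing -; request latency up +
(C) TLS handshake storm — GC pause time flat -; disk writes flat +; error rate up -; open file descriptors growing -; request latency up +
(D) runaway worker thread — does not account for open file descriptors growing
(E) DNS resolution stall — GC pause time flat +; disk writes flat + (through queue depth growing → memory flat → request latency up → disk writes flat); error rate up +; open file descriptors growing +; request latency up + (through queue depth growing → memory flat → request latency up)
(F) unbounded retry amplification — GC pause time flat +; disk writes flat +; error rate up -; open file descriptors growing +; request latency up -
(E) alone accounts for all the evidence.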